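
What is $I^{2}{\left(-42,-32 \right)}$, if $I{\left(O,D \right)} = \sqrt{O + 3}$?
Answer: $-39$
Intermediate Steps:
$I{\left(O,D \right)} = \sqrt{3 + O}$
$I^{2}{\left(-42,-32 \right)} = \left(\sqrt{3 - 42}\right)^{2} = \left(\sqrt{-39}\right)^{2} = \left(i \sqrt{39}\right)^{2} = -39$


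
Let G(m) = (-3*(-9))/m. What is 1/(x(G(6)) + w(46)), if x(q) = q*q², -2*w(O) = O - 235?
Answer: 8/1485 ≈ 0.0053872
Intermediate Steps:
G(m) = 27/m
w(O) = 235/2 - O/2 (w(O) = -(O - 235)/2 = -(-235 + O)/2 = 235/2 - O/2)
x(q) = q³
1/(x(G(6)) + w(46)) = 1/((27/6)³ + (235/2 - ½*46)) = 1/((27*(⅙))³ + (235/2 - 23)) = 1/((9/2)³ + 189/2) = 1/(729/8 + 189/2) = 1/(1485/8) = 8/1485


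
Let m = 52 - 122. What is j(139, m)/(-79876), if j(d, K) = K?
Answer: 35/39938 ≈ 0.00087636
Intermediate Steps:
m = -70
j(139, m)/(-79876) = -70/(-79876) = -70*(-1/79876) = 35/39938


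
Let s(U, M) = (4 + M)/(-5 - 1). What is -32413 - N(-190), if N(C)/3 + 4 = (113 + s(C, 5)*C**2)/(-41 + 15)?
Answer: -1004537/26 ≈ -38636.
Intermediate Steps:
s(U, M) = -2/3 - M/6 (s(U, M) = (4 + M)/(-6) = (4 + M)*(-1/6) = -2/3 - M/6)
N(C) = -651/26 + 9*C**2/52 (N(C) = -12 + 3*((113 + (-2/3 - 1/6*5)*C**2)/(-41 + 15)) = -12 + 3*((113 + (-2/3 - 5/6)*C**2)/(-26)) = -12 + 3*((113 - 3*C**2/2)*(-1/26)) = -12 + 3*(-113/26 + 3*C**2/52) = -12 + (-339/26 + 9*C**2/52) = -651/26 + 9*C**2/52)
-32413 - N(-190) = -32413 - (-651/26 + (9/52)*(-190)**2) = -32413 - (-651/26 + (9/52)*36100) = -32413 - (-651/26 + 81225/13) = -32413 - 1*161799/26 = -32413 - 161799/26 = -1004537/26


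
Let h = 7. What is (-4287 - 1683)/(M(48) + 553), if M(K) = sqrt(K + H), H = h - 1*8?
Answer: -1650705/152881 + 2985*sqrt(47)/152881 ≈ -10.663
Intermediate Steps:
H = -1 (H = 7 - 1*8 = 7 - 8 = -1)
M(K) = sqrt(-1 + K) (M(K) = sqrt(K - 1) = sqrt(-1 + K))
(-4287 - 1683)/(M(48) + 553) = (-4287 - 1683)/(sqrt(-1 + 48) + 553) = -5970/(sqrt(47) + 553) = -5970/(553 + sqrt(47))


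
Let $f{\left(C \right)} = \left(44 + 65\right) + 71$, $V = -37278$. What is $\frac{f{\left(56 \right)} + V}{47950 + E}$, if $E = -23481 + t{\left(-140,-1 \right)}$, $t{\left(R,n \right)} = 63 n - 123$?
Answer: $- \frac{37098}{24283} \approx -1.5277$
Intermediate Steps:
$t{\left(R,n \right)} = -123 + 63 n$
$f{\left(C \right)} = 180$ ($f{\left(C \right)} = 109 + 71 = 180$)
$E = -23667$ ($E = -23481 + \left(-123 + 63 \left(-1\right)\right) = -23481 - 186 = -23667$)
$\frac{f{\left(56 \right)} + V}{47950 + E} = \frac{180 - 37278}{47950 - 23667} = - \frac{37098}{24283}$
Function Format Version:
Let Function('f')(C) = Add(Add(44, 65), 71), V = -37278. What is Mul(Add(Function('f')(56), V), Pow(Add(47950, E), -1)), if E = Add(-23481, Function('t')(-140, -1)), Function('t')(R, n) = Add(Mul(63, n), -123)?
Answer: Rational(-37098, 24283) ≈ -1.5277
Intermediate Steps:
Function('t')(R, n) = Add(-123, Mul(63, n))
Function('f')(C) = 180 (Function('f')(C) = Add(109, 71) = 180)
E = -23667 (E = Add(-23481, Add(-123, Mul(63, -1))) = Add(-23481, Add(-123, -63)) = Add(-23481, -186) = -23667)
Mul(Add(Function('f')(56), V), Pow(Add(47950, E), -1)) = Mul(Add(180, -37278), Pow(Add(47950, -23667), -1)) = Mul(-37098, Pow(24283, -1)) = Mul(-37098, Rational(1, 24283)) = Rational(-37098, 24283)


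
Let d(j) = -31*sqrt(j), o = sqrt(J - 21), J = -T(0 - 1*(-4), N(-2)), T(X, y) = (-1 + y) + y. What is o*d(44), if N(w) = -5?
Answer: -62*I*sqrt(110) ≈ -650.26*I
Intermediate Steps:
T(X, y) = -1 + 2*y
J = 11 (J = -(-1 + 2*(-5)) = -(-1 - 10) = -1*(-11) = 11)
o = I*sqrt(10) (o = sqrt(11 - 21) = sqrt(-10) = I*sqrt(10) ≈ 3.1623*I)
o*d(44) = (I*sqrt(10))*(-62*sqrt(11)) = -62*I*sqrt(110)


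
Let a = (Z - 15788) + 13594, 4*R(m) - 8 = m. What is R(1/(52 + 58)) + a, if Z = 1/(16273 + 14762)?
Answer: -1197304213/546216 ≈ -2192.0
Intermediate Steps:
Z = 1/31035 ≈ 3.2222e-5
R(m) = 2 + m/4
a = -68090789/31035 (a = (1/31035 - 15788) + 13594 = -489980579/31035 + 13594 = -68090789/31035 ≈ -2194.0)
R(1/(52 + 58)) + a = (2 + 1/(4*(52 + 58))) - 68090789/31035 = (2 + (¼)/110) - 68090789/31035 = (2 + (¼)*(1/110)) - 68090789/31035 = (2 + 1/440) - 68090789/31035 = 881/440 - 68090789/31035 = -1197304213/546216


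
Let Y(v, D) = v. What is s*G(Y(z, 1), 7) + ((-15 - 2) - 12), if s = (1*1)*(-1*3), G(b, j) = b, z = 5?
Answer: -44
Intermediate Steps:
s = -3 (s = 1*(-3) = -3)
s*G(Y(z, 1), 7) + ((-15 - 2) - 12) = -3*5 + ((-15 - 2) - 12) = -15 + (-17 - 12) = -15 - 29 = -44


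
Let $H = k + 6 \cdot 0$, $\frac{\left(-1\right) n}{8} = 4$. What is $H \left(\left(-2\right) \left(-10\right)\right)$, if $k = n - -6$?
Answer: $-520$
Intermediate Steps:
$n = -32$ ($n = \left(-8\right) 4 = -32$)
$k = -26$ ($k = -32 - -6 = -32 + 6 = -26$)
$H = -26$ ($H = -26 + 6 \cdot 0 = -26 + 0 = -26$)
$H \left(\left(-2\right) \left(-10\right)\right) = - 26 \left(\left(-2\right) \left(-10\right)\right) = \left(-26\right) 20 = -520$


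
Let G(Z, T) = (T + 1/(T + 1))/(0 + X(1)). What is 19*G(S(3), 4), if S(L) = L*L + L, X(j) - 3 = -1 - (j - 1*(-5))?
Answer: -399/20 ≈ -19.950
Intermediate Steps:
X(j) = -3 - j (X(j) = 3 + (-1 - (j - 1*(-5))) = 3 + (-1 - (j + 5)) = 3 + (-1 - (5 + j)) = 3 + (-1 + (-5 - j)) = 3 + (-6 - j) = -3 - j)
S(L) = L + L² (S(L) = L² + L = L + L²)
G(Z, T) = -T/4 - 1/(4*(1 + T)) (G(Z, T) = (T + 1/(T + 1))/(0 + (-3 - 1*1)) = (T + 1/(1 + T))/(0 + (-3 - 1)) = (T + 1/(1 + T))/(0 - 4) = (T + 1/(1 + T))/(-4) = (T + 1/(1 + T))*(-¼) = -T/4 - 1/(4*(1 + T)))
19*G(S(3), 4) = 19*((-1 - 1*4 - 1*4²)/(4*(1 + 4))) = 19*((¼)*(-1 - 4 - 1*16)/5) = 19*((¼)*(⅕)*(-1 - 4 - 16)) = 19*((¼)*(⅕)*(-21)) = 19*(-21/20) = -399/20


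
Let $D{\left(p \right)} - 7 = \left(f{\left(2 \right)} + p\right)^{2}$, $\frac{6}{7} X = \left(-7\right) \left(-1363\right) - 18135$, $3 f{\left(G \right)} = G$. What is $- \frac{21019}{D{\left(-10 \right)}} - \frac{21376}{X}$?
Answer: $- \frac{805108299}{3639559} \approx -221.21$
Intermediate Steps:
$f{\left(G \right)} = \frac{G}{3}$
$X = - \frac{30079}{3}$ ($X = \frac{7 \left(\left(-7\right) \left(-1363\right) - 18135\right)}{6} = \frac{7 \left(9541 - 18135\right)}{6} = \frac{7}{6} \left(-8594\right) = - \frac{30079}{3} \approx -10026.0$)
$D{\left(p \right)} = 7 + \left(\frac{2}{3} + p\right)^{2}$ ($D{\left(p \right)} = 7 + \left(\frac{1}{3} \cdot 2 + p\right)^{2} = 7 + \left(\frac{2}{3} + p\right)^{2}$)
$- \frac{21019}{D{\left(-10 \right)}} - \frac{21376}{X} = - \frac{21019}{7 + \frac{\left(2 + 3 \left(-10\right)\right)^{2}}{9}} - \frac{21376}{- \frac{30079}{3}} = - \frac{21019}{7 + \frac{\left(2 - 30\right)^{2}}{9}} - - \frac{64128}{30079} = - \frac{21019}{7 + \frac{\left(-28\right)^{2}}{9}} + \frac{64128}{30079} = - \frac{21019}{7 + \frac{1}{9} \cdot 784} + \frac{64128}{30079} = - \frac{21019}{7 + \frac{784}{9}} + \frac{64128}{30079} = - \frac{21019}{\frac{847}{9}} + \frac{64128}{30079} = \left(-21019\right) \frac{9}{847} + \frac{64128}{30079} = - \frac{189171}{847} + \frac{64128}{30079} = - \frac{805108299}{3639559}$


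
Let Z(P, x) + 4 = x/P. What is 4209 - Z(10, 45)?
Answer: 8417/2 ≈ 4208.5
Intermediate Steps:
Z(P, x) = -4 + x/P
4209 - Z(10, 45) = 4209 - (-4 + 45/10) = 4209 - (-4 + 45*(⅒)) = 4209 - (-4 + 9/2) = 4209 - 1*½ = 4209 - ½ = 8417/2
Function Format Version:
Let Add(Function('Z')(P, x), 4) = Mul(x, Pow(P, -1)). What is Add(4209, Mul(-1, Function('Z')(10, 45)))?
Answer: Rational(8417, 2) ≈ 4208.5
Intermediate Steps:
Function('Z')(P, x) = Add(-4, Mul(x, Pow(P, -1)))
Add(4209, Mul(-1, Function('Z')(10, 45))) = Add(4209, Mul(-1, Add(-4, Mul(45, Pow(10, -1))))) = Add(4209, Mul(-1, Add(-4, Mul(45, Rational(1, 10))))) = Add(4209, Mul(-1, Add(-4, Rational(9, 2)))) = Add(4209, Mul(-1, Rational(1, 2))) = Add(4209, Rational(-1, 2)) = Rational(8417, 2)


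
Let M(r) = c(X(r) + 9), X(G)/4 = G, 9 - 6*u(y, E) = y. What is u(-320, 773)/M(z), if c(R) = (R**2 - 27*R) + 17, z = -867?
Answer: 329/72348546 ≈ 4.5474e-6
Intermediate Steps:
u(y, E) = 3/2 - y/6
X(G) = 4*G
c(R) = 17 + R**2 - 27*R
M(r) = -226 + (9 + 4*r)**2 - 108*r (M(r) = 17 + (4*r + 9)**2 - 27*(4*r + 9) = 17 + (9 + 4*r)**2 - 27*(9 + 4*r) = 17 + (9 + 4*r)**2 + (-243 - 108*r) = -226 + (9 + 4*r)**2 - 108*r)
u(-320, 773)/M(z) = (3/2 - 1/6*(-320))/(-145 - 36*(-867) + 16*(-867)**2) = (3/2 + 160/3)/(-145 + 31212 + 16*751689) = 329/(6*(-145 + 31212 + 12027024)) = (329/6)/12058091 = (329/6)*(1/12058091) = 329/72348546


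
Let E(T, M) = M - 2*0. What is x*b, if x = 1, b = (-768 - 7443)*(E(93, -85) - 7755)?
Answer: 64374240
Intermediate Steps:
E(T, M) = M (E(T, M) = M + 0 = M)
b = 64374240 (b = (-768 - 7443)*(-85 - 7755) = -8211*(-7840) = 64374240)
x*b = 1*64374240 = 64374240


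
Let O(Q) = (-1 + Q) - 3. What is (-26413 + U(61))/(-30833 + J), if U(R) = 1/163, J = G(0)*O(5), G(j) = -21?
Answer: 2152659/2514601 ≈ 0.85606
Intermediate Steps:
O(Q) = -4 + Q
J = -21 (J = -21*(-4 + 5) = -21*1 = -21)
U(R) = 1/163
(-26413 + U(61))/(-30833 + J) = (-26413 + 1/163)/(-30833 - 21) = -4305318/163/(-30854) = -4305318/163*(-1/30854) = 2152659/2514601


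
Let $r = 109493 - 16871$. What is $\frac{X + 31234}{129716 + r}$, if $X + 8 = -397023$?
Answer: $- \frac{365797}{222338} \approx -1.6452$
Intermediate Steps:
$X = -397031$ ($X = -8 - 397023 = -397031$)
$r = 92622$ ($r = 109493 - 16871 = 92622$)
$\frac{X + 31234}{129716 + r} = \frac{-397031 + 31234}{129716 + 92622} = - \frac{365797}{222338}$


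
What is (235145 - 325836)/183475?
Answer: -90691/183475 ≈ -0.49430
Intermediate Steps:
(235145 - 325836)/183475 = -90691*1/183475 = -90691/183475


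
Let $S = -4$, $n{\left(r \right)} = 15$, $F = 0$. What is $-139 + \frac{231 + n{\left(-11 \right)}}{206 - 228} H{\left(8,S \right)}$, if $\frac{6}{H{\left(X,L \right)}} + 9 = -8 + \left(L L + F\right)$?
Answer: $- \frac{791}{11} \approx -71.909$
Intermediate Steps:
$H{\left(X,L \right)} = \frac{6}{-17 + L^{2}}$ ($H{\left(X,L \right)} = \frac{6}{-9 + \left(-8 + \left(L L + 0\right)\right)} = \frac{6}{-9 + \left(-8 + \left(L^{2} + 0\right)\right)} = \frac{6}{-9 + \left(-8 + L^{2}\right)} = \frac{6}{-17 + L^{2}}$)
$-139 + \frac{231 + n{\left(-11 \right)}}{206 - 228} H{\left(8,S \right)} = -139 + \frac{231 + 15}{206 - 228} \frac{6}{-17 + \left(-4\right)^{2}} = -139 + \frac{246}{-22} \frac{6}{-17 + 16} = -139 + 246 \left(- \frac{1}{22}\right) \frac{6}{-1} = -139 - \frac{123 \cdot 6 \left(-1\right)}{11} = -139 - - \frac{738}{11} = -139 + \frac{738}{11} = - \frac{791}{11}$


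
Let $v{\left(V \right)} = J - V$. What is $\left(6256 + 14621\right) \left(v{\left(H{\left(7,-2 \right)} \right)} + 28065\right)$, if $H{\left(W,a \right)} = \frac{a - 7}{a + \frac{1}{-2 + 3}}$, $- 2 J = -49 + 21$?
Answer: $586017390$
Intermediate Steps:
$J = 14$ ($J = - \frac{-49 + 21}{2} = \left(- \frac{1}{2}\right) \left(-28\right) = 14$)
$H{\left(W,a \right)} = \frac{-7 + a}{1 + a}$ ($H{\left(W,a \right)} = \frac{-7 + a}{a + 1^{-1}} = \frac{-7 + a}{a + 1} = \frac{-7 + a}{1 + a}$)
$v{\left(V \right)} = 14 - V$
$\left(6256 + 14621\right) \left(v{\left(H{\left(7,-2 \right)} \right)} + 28065\right) = \left(6256 + 14621\right) \left(\left(14 - \frac{-7 - 2}{1 - 2}\right) + 28065\right) = 20877 \left(\left(14 - \frac{1}{-1} \left(-9\right)\right) + 28065\right) = 20877 \left(\left(14 - \left(-1\right) \left(-9\right)\right) + 28065\right) = 20877 \left(\left(14 - 9\right) + 28065\right) = 20877 \left(5 + 28065\right) = 20877 \cdot 28070 = 586017390$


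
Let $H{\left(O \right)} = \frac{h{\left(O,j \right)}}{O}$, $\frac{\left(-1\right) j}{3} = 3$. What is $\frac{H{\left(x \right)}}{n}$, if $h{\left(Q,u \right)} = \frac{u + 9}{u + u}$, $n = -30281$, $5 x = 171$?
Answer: $0$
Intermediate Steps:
$x = \frac{171}{5}$ ($x = \frac{1}{5} \cdot 171 = \frac{171}{5} \approx 34.2$)
$j = -9$ ($j = \left(-3\right) 3 = -9$)
$h{\left(Q,u \right)} = \frac{9 + u}{2 u}$
$H{\left(O \right)} = 0$ ($H{\left(O \right)} = \frac{\frac{1}{2} \frac{1}{-9} \left(9 - 9\right)}{O} = \frac{\frac{1}{2} \left(- \frac{1}{9}\right) 0}{O} = \frac{0}{O} = 0$)
$\frac{H{\left(x \right)}}{n} = \frac{0}{-30281} = 0 \left(- \frac{1}{30281}\right) = 0$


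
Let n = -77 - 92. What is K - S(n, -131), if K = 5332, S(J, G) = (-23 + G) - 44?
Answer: 5530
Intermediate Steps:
n = -169
S(J, G) = -67 + G
K - S(n, -131) = 5332 - (-67 - 131) = 5332 - 1*(-198) = 5332 + 198 = 5530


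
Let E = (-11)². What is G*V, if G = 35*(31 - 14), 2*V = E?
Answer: 71995/2 ≈ 35998.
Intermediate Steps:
E = 121
V = 121/2 (V = (½)*121 = 121/2 ≈ 60.500)
G = 595 (G = 35*17 = 595)
G*V = 595*(121/2) = 71995/2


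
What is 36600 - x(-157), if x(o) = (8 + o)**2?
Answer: 14399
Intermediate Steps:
36600 - x(-157) = 36600 - (8 - 157)**2 = 36600 - 1*(-149)**2 = 36600 - 1*22201 = 36600 - 22201 = 14399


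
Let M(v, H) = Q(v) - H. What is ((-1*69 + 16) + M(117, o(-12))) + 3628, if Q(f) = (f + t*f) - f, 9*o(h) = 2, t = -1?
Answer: 31120/9 ≈ 3457.8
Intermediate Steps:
o(h) = 2/9 (o(h) = (⅑)*2 = 2/9)
Q(f) = -f (Q(f) = (f - f) - f = 0 - f = -f)
M(v, H) = -H - v (M(v, H) = -v - H = -H - v)
((-1*69 + 16) + M(117, o(-12))) + 3628 = ((-1*69 + 16) + (-1*2/9 - 1*117)) + 3628 = ((-69 + 16) + (-2/9 - 117)) + 3628 = (-53 - 1055/9) + 3628 = -1532/9 + 3628 = 31120/9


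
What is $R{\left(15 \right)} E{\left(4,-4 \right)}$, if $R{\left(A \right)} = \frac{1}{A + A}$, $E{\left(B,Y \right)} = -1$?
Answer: $- \frac{1}{30} \approx -0.033333$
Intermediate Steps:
$R{\left(A \right)} = \frac{1}{2 A}$
$R{\left(15 \right)} E{\left(4,-4 \right)} = \frac{1}{2 \cdot 15} \left(-1\right) = \frac{1}{2} \cdot \frac{1}{15} \left(-1\right) = \frac{1}{30} \left(-1\right) = - \frac{1}{30}$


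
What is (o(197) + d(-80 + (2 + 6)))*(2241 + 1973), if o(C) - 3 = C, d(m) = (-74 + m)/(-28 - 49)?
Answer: 9358692/11 ≈ 8.5079e+5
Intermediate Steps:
d(m) = 74/77 - m/77 (d(m) = (-74 + m)/(-77) = (-74 + m)*(-1/77) = 74/77 - m/77)
o(C) = 3 + C
(o(197) + d(-80 + (2 + 6)))*(2241 + 1973) = ((3 + 197) + (74/77 - (-80 + (2 + 6))/77))*(2241 + 1973) = (200 + (74/77 - (-80 + 8)/77))*4214 = (200 + (74/77 - 1/77*(-72)))*4214 = (200 + (74/77 + 72/77))*4214 = (200 + 146/77)*4214 = (15546/77)*4214 = 9358692/11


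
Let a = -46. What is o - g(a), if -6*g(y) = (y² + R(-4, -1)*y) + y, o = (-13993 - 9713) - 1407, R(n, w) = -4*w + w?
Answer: -24791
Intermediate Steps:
R(n, w) = -3*w
o = -25113 (o = -23706 - 1407 = -25113)
g(y) = -2*y/3 - y²/6 (g(y) = -((y² + (-3*(-1))*y) + y)/6 = -((y² + 3*y) + y)/6 = -(y² + 4*y)/6 = -2*y/3 - y²/6)
o - g(a) = -25113 - (-1)*(-46)*(4 - 46)/6 = -25113 - (-1)*(-46)*(-42)/6 = -25113 - 1*(-322) = -25113 + 322 = -24791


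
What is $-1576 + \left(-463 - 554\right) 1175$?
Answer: $-1196551$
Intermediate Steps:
$-1576 + \left(-463 - 554\right) 1175 = -1576 - 1194975 = -1196551$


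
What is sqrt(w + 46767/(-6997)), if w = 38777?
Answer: sqrt(1898117486294)/6997 ≈ 196.90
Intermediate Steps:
sqrt(w + 46767/(-6997)) = sqrt(38777 + 46767/(-6997)) = sqrt(38777 + 46767*(-1/6997)) = sqrt(38777 - 46767/6997) = sqrt(271275902/6997) = sqrt(1898117486294)/6997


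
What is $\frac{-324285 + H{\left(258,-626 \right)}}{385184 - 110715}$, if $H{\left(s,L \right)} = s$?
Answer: $- \frac{324027}{274469} \approx -1.1806$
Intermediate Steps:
$\frac{-324285 + H{\left(258,-626 \right)}}{385184 - 110715} = \frac{-324285 + 258}{385184 - 110715} = - \frac{324027}{274469}$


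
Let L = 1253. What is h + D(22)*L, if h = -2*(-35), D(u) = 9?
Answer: 11347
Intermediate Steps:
h = 70
h + D(22)*L = 70 + 9*1253 = 70 + 11277 = 11347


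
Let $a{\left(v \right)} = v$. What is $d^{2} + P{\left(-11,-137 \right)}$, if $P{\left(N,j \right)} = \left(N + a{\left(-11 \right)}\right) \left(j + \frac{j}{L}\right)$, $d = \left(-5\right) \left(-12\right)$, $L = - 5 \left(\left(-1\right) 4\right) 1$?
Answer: $\frac{67647}{10} \approx 6764.7$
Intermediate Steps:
$L = 20$ ($L = \left(-5\right) \left(-4\right) 1 = 20 \cdot 1 = 20$)
$d = 60$
$P{\left(N,j \right)} = \frac{21 j \left(-11 + N\right)}{20}$ ($P{\left(N,j \right)} = \left(N - 11\right) \left(j + \frac{j}{20}\right) = \left(-11 + N\right) \left(j + j \frac{1}{20}\right) = \left(-11 + N\right) \left(j + \frac{j}{20}\right) = \left(-11 + N\right) \frac{21 j}{20} = \frac{21 j \left(-11 + N\right)}{20}$)
$d^{2} + P{\left(-11,-137 \right)} = 60^{2} + \frac{21}{20} \left(-137\right) \left(-11 - 11\right) = 3600 + \frac{21}{20} \left(-137\right) \left(-22\right) = 3600 + \frac{31647}{10} = \frac{67647}{10}$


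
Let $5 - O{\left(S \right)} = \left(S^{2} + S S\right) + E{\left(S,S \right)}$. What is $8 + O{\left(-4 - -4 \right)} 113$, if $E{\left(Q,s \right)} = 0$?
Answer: $573$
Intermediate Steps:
$O{\left(S \right)} = 5 - 2 S^{2}$ ($O{\left(S \right)} = 5 - \left(\left(S^{2} + S S\right) + 0\right) = 5 - \left(\left(S^{2} + S^{2}\right) + 0\right) = 5 - \left(2 S^{2} + 0\right) = 5 - 2 S^{2}$)
$8 + O{\left(-4 - -4 \right)} 113 = 8 + \left(5 - 2 \left(-4 - -4\right)^{2}\right) 113 = 8 + \left(5 - 2 \left(-4 + 4\right)^{2}\right) 113 = 8 + \left(5 - 2 \cdot 0^{2}\right) 113 = 8 + \left(5 - 0\right) 113 = 8 + \left(5 + 0\right) 113 = 8 + 5 \cdot 113 = 8 + 565 = 573$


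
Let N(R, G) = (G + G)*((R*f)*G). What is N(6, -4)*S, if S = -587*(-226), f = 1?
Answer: 25471104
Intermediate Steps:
S = 132662
N(R, G) = 2*R*G² (N(R, G) = (G + G)*((R*1)*G) = (2*G)*(R*G) = (2*G)*(G*R) = 2*R*G²)
N(6, -4)*S = (2*6*(-4)²)*132662 = (2*6*16)*132662 = 192*132662 = 25471104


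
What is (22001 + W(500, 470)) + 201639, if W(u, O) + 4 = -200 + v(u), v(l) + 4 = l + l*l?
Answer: 473932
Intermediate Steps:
v(l) = -4 + l + l² (v(l) = -4 + (l + l*l) = -4 + (l + l²) = -4 + l + l²)
W(u, O) = -208 + u + u² (W(u, O) = -4 + (-200 + (-4 + u + u²)) = -4 + (-204 + u + u²) = -208 + u + u²)
(22001 + W(500, 470)) + 201639 = (22001 + (-208 + 500 + 500²)) + 201639 = (22001 + (-208 + 500 + 250000)) + 201639 = (22001 + 250292) + 201639 = 272293 + 201639 = 473932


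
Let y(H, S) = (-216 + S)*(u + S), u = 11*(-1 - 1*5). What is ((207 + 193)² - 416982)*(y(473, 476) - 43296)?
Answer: -16267988528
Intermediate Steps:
u = -66 (u = 11*(-1 - 5) = 11*(-6) = -66)
y(H, S) = (-216 + S)*(-66 + S)
((207 + 193)² - 416982)*(y(473, 476) - 43296) = ((207 + 193)² - 416982)*((14256 + 476² - 282*476) - 43296) = (400² - 416982)*((14256 + 226576 - 134232) - 43296) = (160000 - 416982)*(106600 - 43296) = -256982*63304 = -16267988528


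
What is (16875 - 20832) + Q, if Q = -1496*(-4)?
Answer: 2027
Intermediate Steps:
Q = 5984 (Q = -68*(-88) = 5984)
(16875 - 20832) + Q = (16875 - 20832) + 5984 = -3957 + 5984 = 2027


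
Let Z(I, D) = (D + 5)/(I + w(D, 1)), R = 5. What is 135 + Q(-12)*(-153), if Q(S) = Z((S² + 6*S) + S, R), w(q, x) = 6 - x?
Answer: 1449/13 ≈ 111.46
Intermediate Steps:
Z(I, D) = (5 + D)/(5 + I) (Z(I, D) = (D + 5)/(I + (6 - 1*1)) = (5 + D)/(I + (6 - 1)) = (5 + D)/(I + 5) = (5 + D)/(5 + I))
Q(S) = 10/(5 + S² + 7*S) (Q(S) = (5 + 5)/(5 + ((S² + 6*S) + S)) = 10/(5 + (S² + 7*S)) = 10/(5 + S² + 7*S))
135 + Q(-12)*(-153) = 135 + (10/(5 - 12*(7 - 12)))*(-153) = 135 + (10/(5 - 12*(-5)))*(-153) = 135 + (10/(5 + 60))*(-153) = 135 + (10/65)*(-153) = 135 + (10*(1/65))*(-153) = 135 + (2/13)*(-153) = 135 - 306/13 = 1449/13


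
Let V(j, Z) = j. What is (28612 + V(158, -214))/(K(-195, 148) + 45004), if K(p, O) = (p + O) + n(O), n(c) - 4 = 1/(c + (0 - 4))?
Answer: 828576/1294877 ≈ 0.63989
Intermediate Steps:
n(c) = 4 + 1/(-4 + c) (n(c) = 4 + 1/(c + (0 - 4)) = 4 + 1/(c - 4) = 4 + 1/(-4 + c))
K(p, O) = O + p + (-15 + 4*O)/(-4 + O) (K(p, O) = (p + O) + (-15 + 4*O)/(-4 + O) = (O + p) + (-15 + 4*O)/(-4 + O) = O + p + (-15 + 4*O)/(-4 + O))
(28612 + V(158, -214))/(K(-195, 148) + 45004) = (28612 + 158)/((-15 + 4*148 + (-4 + 148)*(148 - 195))/(-4 + 148) + 45004) = 28770/((-15 + 592 + 144*(-47))/144 + 45004) = 28770/((-15 + 592 - 6768)/144 + 45004) = 28770/((1/144)*(-6191) + 45004) = 28770/(-6191/144 + 45004) = 28770/(6474385/144) = 28770*(144/6474385) = 828576/1294877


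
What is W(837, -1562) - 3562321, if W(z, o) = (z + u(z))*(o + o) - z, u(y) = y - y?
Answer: -6177946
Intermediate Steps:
u(y) = 0
W(z, o) = -z + 2*o*z (W(z, o) = (z + 0)*(o + o) - z = z*(2*o) - z = 2*o*z - z = -z + 2*o*z)
W(837, -1562) - 3562321 = 837*(-1 + 2*(-1562)) - 3562321 = 837*(-1 - 3124) - 3562321 = 837*(-3125) - 3562321 = -2615625 - 3562321 = -6177946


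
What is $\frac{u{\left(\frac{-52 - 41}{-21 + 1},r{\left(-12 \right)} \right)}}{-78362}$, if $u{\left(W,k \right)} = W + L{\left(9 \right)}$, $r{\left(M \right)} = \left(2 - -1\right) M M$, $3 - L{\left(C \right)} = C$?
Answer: $\frac{27}{1567240} \approx 1.7228 \cdot 10^{-5}$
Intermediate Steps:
$L{\left(C \right)} = 3 - C$
$r{\left(M \right)} = 3 M^{2}$ ($r{\left(M \right)} = \left(2 + 1\right) M M = 3 M M = 3 M^{2}$)
$u{\left(W,k \right)} = -6 + W$ ($u{\left(W,k \right)} = W + \left(3 - 9\right) = W - 6 = -6 + W$)
$\frac{u{\left(\frac{-52 - 41}{-21 + 1},r{\left(-12 \right)} \right)}}{-78362} = \frac{-6 + \frac{-52 - 41}{-21 + 1}}{-78362} = \left(-6 - \frac{93}{-20}\right) \left(- \frac{1}{78362}\right) = \left(-6 - - \frac{93}{20}\right) \left(- \frac{1}{78362}\right) = \left(-6 + \frac{93}{20}\right) \left(- \frac{1}{78362}\right) = \left(- \frac{27}{20}\right) \left(- \frac{1}{78362}\right) = \frac{27}{1567240}$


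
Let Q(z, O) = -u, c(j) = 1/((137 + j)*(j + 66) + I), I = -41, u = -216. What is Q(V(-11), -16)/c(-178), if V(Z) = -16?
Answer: 983016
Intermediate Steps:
c(j) = 1/(-41 + (66 + j)*(137 + j)) (c(j) = 1/((137 + j)*(j + 66) - 41) = 1/((137 + j)*(66 + j) - 41) = 1/((66 + j)*(137 + j) - 41) = 1/(-41 + (66 + j)*(137 + j)))
Q(z, O) = 216 (Q(z, O) = -1*(-216) = 216)
Q(V(-11), -16)/c(-178) = 216/(1/(9001 + (-178)**2 + 203*(-178))) = 216/(1/(9001 + 31684 - 36134)) = 216/(1/4551) = 216*4551 = 983016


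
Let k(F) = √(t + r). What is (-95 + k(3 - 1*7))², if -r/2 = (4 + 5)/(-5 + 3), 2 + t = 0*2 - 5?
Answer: (95 - √2)² ≈ 8758.3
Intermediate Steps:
t = -7 (t = -2 + (0*2 - 5) = -2 + (0 - 5) = -2 - 5 = -7)
r = 9 (r = -2*(4 + 5)/(-5 + 3) = -18/(-2) = -18*(-1)/2 = -2*(-9/2) = 9)
k(F) = √2 (k(F) = √(-7 + 9) = √2)
(-95 + k(3 - 1*7))² = (-95 + √2)²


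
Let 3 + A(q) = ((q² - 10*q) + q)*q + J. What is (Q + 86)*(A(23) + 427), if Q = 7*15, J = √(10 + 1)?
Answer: 1495530 + 191*√11 ≈ 1.4962e+6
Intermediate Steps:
J = √11 ≈ 3.3166
Q = 105
A(q) = -3 + √11 + q*(q² - 9*q) (A(q) = -3 + (((q² - 10*q) + q)*q + √11) = -3 + ((q² - 9*q)*q + √11) = -3 + (q*(q² - 9*q) + √11) = -3 + (√11 + q*(q² - 9*q)) = -3 + √11 + q*(q² - 9*q))
(Q + 86)*(A(23) + 427) = (105 + 86)*((-3 + √11 + 23³ - 9*23²) + 427) = 191*((-3 + √11 + 12167 - 9*529) + 427) = 191*((-3 + √11 + 12167 - 4761) + 427) = 191*((7403 + √11) + 427) = 191*(7830 + √11) = 1495530 + 191*√11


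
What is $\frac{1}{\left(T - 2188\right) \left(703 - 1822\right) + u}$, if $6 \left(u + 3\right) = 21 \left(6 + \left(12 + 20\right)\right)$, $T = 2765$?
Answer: $- \frac{1}{645533} \approx -1.5491 \cdot 10^{-6}$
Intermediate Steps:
$u = 130$ ($u = -3 + \frac{21 \left(6 + \left(12 + 20\right)\right)}{6} = -3 + \frac{21 \left(6 + 32\right)}{6} = -3 + \frac{21 \cdot 38}{6} = -3 + \frac{1}{6} \cdot 798 = -3 + 133 = 130$)
$\frac{1}{\left(T - 2188\right) \left(703 - 1822\right) + u} = \frac{1}{\left(2765 - 2188\right) \left(703 - 1822\right) + 130} = \frac{1}{577 \left(-1119\right) + 130} = \frac{1}{-645663 + 130} = \frac{1}{-645533} = - \frac{1}{645533}$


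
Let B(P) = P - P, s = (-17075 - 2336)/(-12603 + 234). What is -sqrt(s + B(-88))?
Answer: -sqrt(4899891)/1767 ≈ -1.2527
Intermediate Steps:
s = 2773/1767 (s = -19411/(-12369) = -19411*(-1/12369) = 2773/1767 ≈ 1.5693)
B(P) = 0
-sqrt(s + B(-88)) = -sqrt(2773/1767 + 0) = -sqrt(2773/1767) = -sqrt(4899891)/1767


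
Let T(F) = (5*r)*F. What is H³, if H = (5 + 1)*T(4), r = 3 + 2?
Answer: 216000000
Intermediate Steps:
r = 5
T(F) = 25*F (T(F) = (5*5)*F = 25*F)
H = 600 (H = (5 + 1)*(25*4) = 6*100 = 600)
H³ = 600³ = 216000000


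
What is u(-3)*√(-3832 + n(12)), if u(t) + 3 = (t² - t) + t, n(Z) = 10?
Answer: 42*I*√78 ≈ 370.93*I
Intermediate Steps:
u(t) = -3 + t² (u(t) = -3 + ((t² - t) + t) = -3 + t²)
u(-3)*√(-3832 + n(12)) = (-3 + (-3)²)*√(-3832 + 10) = (-3 + 9)*√(-3822) = 6*(7*I*√78) = 42*I*√78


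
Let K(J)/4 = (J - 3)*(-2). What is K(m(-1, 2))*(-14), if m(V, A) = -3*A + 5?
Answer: -448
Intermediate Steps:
m(V, A) = 5 - 3*A
K(J) = 24 - 8*J (K(J) = 4*((J - 3)*(-2)) = 4*((-3 + J)*(-2)) = 4*(6 - 2*J) = 24 - 8*J)
K(m(-1, 2))*(-14) = (24 - 8*(5 - 3*2))*(-14) = (24 - 8*(5 - 6))*(-14) = (24 - 8*(-1))*(-14) = (24 + 8)*(-14) = 32*(-14) = -448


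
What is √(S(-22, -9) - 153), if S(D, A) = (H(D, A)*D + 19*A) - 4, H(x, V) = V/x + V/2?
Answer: I*√238 ≈ 15.427*I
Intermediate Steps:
H(x, V) = V/2 + V/x (H(x, V) = V/x + V*(½) = V/x + V/2 = V/2 + V/x)
S(D, A) = -4 + 19*A + D*(A/2 + A/D) (S(D, A) = ((A/2 + A/D)*D + 19*A) - 4 = (D*(A/2 + A/D) + 19*A) - 4 = (19*A + D*(A/2 + A/D)) - 4 = -4 + 19*A + D*(A/2 + A/D))
√(S(-22, -9) - 153) = √((-4 + 20*(-9) + (½)*(-9)*(-22)) - 153) = √((-4 - 180 + 99) - 153) = √(-85 - 153) = √(-238) = I*√238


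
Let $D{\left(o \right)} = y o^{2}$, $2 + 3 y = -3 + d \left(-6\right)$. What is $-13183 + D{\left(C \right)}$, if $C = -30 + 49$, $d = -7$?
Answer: $- \frac{26192}{3} \approx -8730.7$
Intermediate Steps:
$C = 19$
$y = \frac{37}{3}$ ($y = - \frac{2}{3} + \frac{-3 - -42}{3} = - \frac{2}{3} + \frac{-3 + 42}{3} = - \frac{2}{3} + \frac{1}{3} \cdot 39 = - \frac{2}{3} + 13 = \frac{37}{3} \approx 12.333$)
$D{\left(o \right)} = \frac{37 o^{2}}{3}$
$-13183 + D{\left(C \right)} = -13183 + \frac{37 \cdot 19^{2}}{3} = -13183 + \frac{37}{3} \cdot 361 = -13183 + \frac{13357}{3} = - \frac{26192}{3}$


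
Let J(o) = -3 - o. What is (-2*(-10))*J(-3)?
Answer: 0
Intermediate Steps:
(-2*(-10))*J(-3) = (-2*(-10))*(-3 - 1*(-3)) = 20*(-3 + 3) = 20*0 = 0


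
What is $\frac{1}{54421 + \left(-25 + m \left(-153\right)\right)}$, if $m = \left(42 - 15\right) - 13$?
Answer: $\frac{1}{52254} \approx 1.9137 \cdot 10^{-5}$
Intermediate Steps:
$m = 14$ ($m = 27 - 13 = 14$)
$\frac{1}{54421 + \left(-25 + m \left(-153\right)\right)} = \frac{1}{54421 + \left(-25 + 14 \left(-153\right)\right)} = \frac{1}{54421 - 2167} = \frac{1}{52254}$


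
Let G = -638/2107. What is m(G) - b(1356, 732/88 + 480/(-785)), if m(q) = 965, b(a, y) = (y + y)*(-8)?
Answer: 1879507/1727 ≈ 1088.3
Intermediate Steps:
G = -638/2107 (G = -638*1/2107 = -638/2107 ≈ -0.30280)
b(a, y) = -16*y (b(a, y) = (2*y)*(-8) = -16*y)
m(G) - b(1356, 732/88 + 480/(-785)) = 965 - (-16)*(732/88 + 480/(-785)) = 965 - (-16)*(732*(1/88) + 480*(-1/785)) = 965 - (-16)*(183/22 - 96/157) = 965 - (-16)*26619/3454 = 965 - 1*(-212952/1727) = 965 + 212952/1727 = 1879507/1727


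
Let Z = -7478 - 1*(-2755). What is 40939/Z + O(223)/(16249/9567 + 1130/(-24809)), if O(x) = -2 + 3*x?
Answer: 731641656230014/1852883582513 ≈ 394.87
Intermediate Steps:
Z = -4723 (Z = -7478 + 2755 = -4723)
40939/Z + O(223)/(16249/9567 + 1130/(-24809)) = 40939/(-4723) + (-2 + 3*223)/(16249/9567 + 1130/(-24809)) = 40939*(-1/4723) + (-2 + 669)/(16249*(1/9567) + 1130*(-1/24809)) = -40939/4723 + 667/(16249/9567 - 1130/24809) = -40939/4723 + 667/(392310731/237347703) = -40939/4723 + 667*(237347703/392310731) = -40939/4723 + 158310917901/392310731 = 731641656230014/1852883582513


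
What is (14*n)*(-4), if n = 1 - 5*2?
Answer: 504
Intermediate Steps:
n = -9 (n = 1 - 10 = -9)
(14*n)*(-4) = (14*(-9))*(-4) = -126*(-4) = 504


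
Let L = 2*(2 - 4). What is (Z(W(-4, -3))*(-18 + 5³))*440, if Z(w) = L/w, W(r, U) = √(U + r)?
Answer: 188320*I*√7/7 ≈ 71178.0*I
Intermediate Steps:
L = -4 (L = 2*(-2) = -4)
Z(w) = -4/w
(Z(W(-4, -3))*(-18 + 5³))*440 = ((-4/√(-3 - 4))*(-18 + 5³))*440 = ((-4*(-I*√7/7))*(-18 + 125))*440 = (-4*(-I*√7/7)*107)*440 = (-(-4)*I*√7/7*107)*440 = ((4*I*√7/7)*107)*440 = (428*I*√7/7)*440 = 188320*I*√7/7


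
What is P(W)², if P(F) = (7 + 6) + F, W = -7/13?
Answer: 26244/169 ≈ 155.29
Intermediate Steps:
W = -7/13 (W = -7*1/13 = -7/13 ≈ -0.53846)
P(F) = 13 + F
P(W)² = (13 - 7/13)² = (162/13)² = 26244/169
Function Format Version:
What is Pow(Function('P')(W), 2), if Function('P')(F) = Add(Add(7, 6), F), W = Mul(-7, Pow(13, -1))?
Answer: Rational(26244, 169) ≈ 155.29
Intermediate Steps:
W = Rational(-7, 13) (W = Mul(-7, Rational(1, 13)) = Rational(-7, 13) ≈ -0.53846)
Function('P')(F) = Add(13, F)
Pow(Function('P')(W), 2) = Pow(Add(13, Rational(-7, 13)), 2) = Pow(Rational(162, 13), 2) = Rational(26244, 169)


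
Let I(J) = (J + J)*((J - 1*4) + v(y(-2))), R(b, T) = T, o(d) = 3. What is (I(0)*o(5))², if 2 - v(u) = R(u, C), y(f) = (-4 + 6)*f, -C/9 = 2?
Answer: 0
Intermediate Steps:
C = -18 (C = -9*2 = -18)
y(f) = 2*f
v(u) = 20 (v(u) = 2 - 1*(-18) = 2 + 18 = 20)
I(J) = 2*J*(16 + J) (I(J) = (J + J)*((J - 1*4) + 20) = (2*J)*((J - 4) + 20) = (2*J)*((-4 + J) + 20) = (2*J)*(16 + J) = 2*J*(16 + J))
(I(0)*o(5))² = ((2*0*(16 + 0))*3)² = ((2*0*16)*3)² = (0*3)² = 0² = 0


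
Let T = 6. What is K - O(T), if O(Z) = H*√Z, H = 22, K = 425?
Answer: 425 - 22*√6 ≈ 371.11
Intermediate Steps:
O(Z) = 22*√Z
K - O(T) = 425 - 22*√6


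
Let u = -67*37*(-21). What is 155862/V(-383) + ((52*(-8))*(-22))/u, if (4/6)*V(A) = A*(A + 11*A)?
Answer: 1793276609/7636482651 ≈ 0.23483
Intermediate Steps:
V(A) = 18*A² (V(A) = 3*(A*(A + 11*A))/2 = 3*(A*(12*A))/2 = 3*(12*A²)/2 = 18*A²)
u = 52059 (u = -2479*(-21) = 52059)
155862/V(-383) + ((52*(-8))*(-22))/u = 155862/((18*(-383)²)) + ((52*(-8))*(-22))/52059 = 155862/((18*146689)) - 416*(-22)*(1/52059) = 155862/2640402 + 9152*(1/52059) = 155862*(1/2640402) + 9152/52059 = 8659/146689 + 9152/52059 = 1793276609/7636482651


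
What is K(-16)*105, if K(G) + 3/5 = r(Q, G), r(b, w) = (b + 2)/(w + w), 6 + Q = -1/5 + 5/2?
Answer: -3675/64 ≈ -57.422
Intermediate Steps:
Q = -37/10 (Q = -6 + (-1/5 + 5/2) = -6 + (-1*⅕ + 5*(½)) = -6 + (-⅕ + 5/2) = -6 + 23/10 = -37/10 ≈ -3.7000)
r(b, w) = (2 + b)/(2*w) (r(b, w) = (2 + b)/((2*w)) = (2 + b)*(1/(2*w)) = (2 + b)/(2*w))
K(G) = -⅗ - 17/(20*G) (K(G) = -⅗ + (2 - 37/10)/(2*G) = -⅗ + (½)*(-17/10)/G = -⅗ - 17/(20*G))
K(-16)*105 = ((1/20)*(-17 - 12*(-16))/(-16))*105 = ((1/20)*(-1/16)*(-17 + 192))*105 = ((1/20)*(-1/16)*175)*105 = -35/64*105 = -3675/64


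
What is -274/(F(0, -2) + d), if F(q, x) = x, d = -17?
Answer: 274/19 ≈ 14.421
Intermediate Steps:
-274/(F(0, -2) + d) = -274/(-2 - 17) = -274/(-19) = -274*(-1/19) = 274/19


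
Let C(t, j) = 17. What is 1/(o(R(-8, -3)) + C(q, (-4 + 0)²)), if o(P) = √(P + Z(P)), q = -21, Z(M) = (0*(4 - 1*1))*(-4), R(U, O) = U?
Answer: 17/297 - 2*I*√2/297 ≈ 0.057239 - 0.0095233*I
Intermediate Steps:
Z(M) = 0 (Z(M) = (0*(4 - 1))*(-4) = (0*3)*(-4) = 0*(-4) = 0)
o(P) = √P (o(P) = √(P + 0) = √P)
1/(o(R(-8, -3)) + C(q, (-4 + 0)²)) = 1/(√(-8) + 17) = 1/(2*I*√2 + 17) = 1/(17 + 2*I*√2)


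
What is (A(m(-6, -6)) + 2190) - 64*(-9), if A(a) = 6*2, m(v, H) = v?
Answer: 2778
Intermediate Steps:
A(a) = 12
(A(m(-6, -6)) + 2190) - 64*(-9) = (12 + 2190) - 64*(-9) = 2202 + 576 = 2778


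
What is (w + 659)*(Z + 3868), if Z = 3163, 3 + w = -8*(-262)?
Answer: 19349312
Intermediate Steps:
w = 2093 (w = -3 - 8*(-262) = -3 + 2096 = 2093)
(w + 659)*(Z + 3868) = (2093 + 659)*(3163 + 3868) = 2752*7031 = 19349312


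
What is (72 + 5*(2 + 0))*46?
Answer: 3772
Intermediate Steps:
(72 + 5*(2 + 0))*46 = (72 + 5*2)*46 = (72 + 10)*46 = 82*46 = 3772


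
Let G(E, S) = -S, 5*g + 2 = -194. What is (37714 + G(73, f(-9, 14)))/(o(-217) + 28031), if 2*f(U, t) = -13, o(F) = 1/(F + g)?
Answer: 96639921/71815412 ≈ 1.3457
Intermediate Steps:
g = -196/5 (g = -2/5 + (1/5)*(-194) = -2/5 - 194/5 = -196/5 ≈ -39.200)
o(F) = 1/(-196/5 + F) (o(F) = 1/(F - 196/5) = 1/(-196/5 + F))
f(U, t) = -13/2 (f(U, t) = (1/2)*(-13) = -13/2)
(37714 + G(73, f(-9, 14)))/(o(-217) + 28031) = (37714 - 1*(-13/2))/(5/(-196 + 5*(-217)) + 28031) = (37714 + 13/2)/(5/(-196 - 1085) + 28031) = 75441/(2*(5/(-1281) + 28031)) = 75441/(2*(5*(-1/1281) + 28031)) = 75441/(2*(-5/1281 + 28031)) = 75441/(2*(35907706/1281)) = (75441/2)*(1281/35907706) = 96639921/71815412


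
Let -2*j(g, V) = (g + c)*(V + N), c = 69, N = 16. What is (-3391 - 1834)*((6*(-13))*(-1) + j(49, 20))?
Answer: 10690350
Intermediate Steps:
j(g, V) = -(16 + V)*(69 + g)/2 (j(g, V) = -(g + 69)*(V + 16)/2 = -(69 + g)*(16 + V)/2 = -(16 + V)*(69 + g)/2)
(-3391 - 1834)*((6*(-13))*(-1) + j(49, 20)) = (-3391 - 1834)*((6*(-13))*(-1) + (-552 - 8*49 - 69/2*20 - 1/2*20*49)) = -5225*(-78*(-1) + (-552 - 392 - 690 - 490)) = -5225*(78 - 2124) = -5225*(-2046) = 10690350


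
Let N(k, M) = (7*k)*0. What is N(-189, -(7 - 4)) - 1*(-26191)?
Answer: 26191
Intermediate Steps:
N(k, M) = 0
N(-189, -(7 - 4)) - 1*(-26191) = 0 - 1*(-26191) = 0 + 26191 = 26191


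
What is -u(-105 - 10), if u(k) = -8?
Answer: 8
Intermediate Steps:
-u(-105 - 10) = -1*(-8) = 8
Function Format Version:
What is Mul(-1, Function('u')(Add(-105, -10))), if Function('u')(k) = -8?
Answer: 8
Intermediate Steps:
Mul(-1, Function('u')(Add(-105, -10))) = Mul(-1, -8) = 8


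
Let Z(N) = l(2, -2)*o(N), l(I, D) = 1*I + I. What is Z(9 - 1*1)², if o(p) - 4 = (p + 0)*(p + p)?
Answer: 278784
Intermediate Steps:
o(p) = 4 + 2*p² (o(p) = 4 + (p + 0)*(p + p) = 4 + p*(2*p) = 4 + 2*p²)
l(I, D) = 2*I (l(I, D) = I + I = 2*I)
Z(N) = 16 + 8*N² (Z(N) = (2*2)*(4 + 2*N²) = 4*(4 + 2*N²) = 16 + 8*N²)
Z(9 - 1*1)² = (16 + 8*(9 - 1*1)²)² = (16 + 8*(9 - 1)²)² = (16 + 8*8²)² = (16 + 8*64)² = (16 + 512)² = 528² = 278784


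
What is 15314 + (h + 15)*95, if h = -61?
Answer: 10944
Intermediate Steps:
15314 + (h + 15)*95 = 15314 + (-61 + 15)*95 = 15314 - 46*95 = 15314 - 4370 = 10944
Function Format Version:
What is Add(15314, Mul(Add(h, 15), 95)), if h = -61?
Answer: 10944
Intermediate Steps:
Add(15314, Mul(Add(h, 15), 95)) = Add(15314, Mul(Add(-61, 15), 95)) = Add(15314, Mul(-46, 95)) = Add(15314, -4370) = 10944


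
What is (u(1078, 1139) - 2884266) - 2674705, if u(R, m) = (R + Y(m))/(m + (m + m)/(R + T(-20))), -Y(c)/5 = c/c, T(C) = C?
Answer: -3355783455953/603670 ≈ -5.5590e+6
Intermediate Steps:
Y(c) = -5 (Y(c) = -5*c/c = -5*1 = -5)
u(R, m) = (-5 + R)/(m + 2*m/(-20 + R)) (u(R, m) = (R - 5)/(m + (m + m)/(R - 20)) = (-5 + R)/(m + (2*m)/(-20 + R)) = (-5 + R)/(m + 2*m/(-20 + R)))
(u(1078, 1139) - 2884266) - 2674705 = ((100 + 1078**2 - 25*1078)/(1139*(-18 + 1078)) - 2884266) - 2674705 = ((1/1139)*(100 + 1162084 - 26950)/1060 - 2884266) - 2674705 = ((1/1139)*(1/1060)*1135234 - 2884266) - 2674705 = (567617/603670 - 2884266) - 2674705 = -1741144288603/603670 - 2674705 = -3355783455953/603670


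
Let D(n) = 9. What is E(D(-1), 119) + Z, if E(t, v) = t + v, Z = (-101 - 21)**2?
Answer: 15012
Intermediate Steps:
Z = 14884 (Z = (-122)**2 = 14884)
E(D(-1), 119) + Z = (9 + 119) + 14884 = 128 + 14884 = 15012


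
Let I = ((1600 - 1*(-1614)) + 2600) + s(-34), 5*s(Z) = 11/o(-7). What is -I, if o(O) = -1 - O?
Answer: -174431/30 ≈ -5814.4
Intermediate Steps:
s(Z) = 11/30 (s(Z) = (11/(-1 - 1*(-7)))/5 = (11/(-1 + 7))/5 = (11/6)/5 = (11*(1/6))/5 = (1/5)*(11/6) = 11/30)
I = 174431/30 (I = ((1600 - 1*(-1614)) + 2600) + 11/30 = ((1600 + 1614) + 2600) + 11/30 = (3214 + 2600) + 11/30 = 5814 + 11/30 = 174431/30 ≈ 5814.4)
-I = -1*174431/30 = -174431/30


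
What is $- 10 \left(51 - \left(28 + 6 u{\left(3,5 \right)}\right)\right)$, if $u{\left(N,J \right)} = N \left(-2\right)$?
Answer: $-590$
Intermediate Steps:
$u{\left(N,J \right)} = - 2 N$
$- 10 \left(51 - \left(28 + 6 u{\left(3,5 \right)}\right)\right) = - 10 \left(51 - \left(28 + 6 \left(\left(-2\right) 3\right)\right)\right) = - 10 \left(51 - -8\right) = - 10 \left(51 + \left(-28 + 36\right)\right) = - 10 \left(51 + 8\right) = \left(-10\right) 59 = -590$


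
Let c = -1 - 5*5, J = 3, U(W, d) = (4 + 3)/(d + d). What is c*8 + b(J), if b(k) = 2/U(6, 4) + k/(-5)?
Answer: -7221/35 ≈ -206.31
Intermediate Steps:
U(W, d) = 7/(2*d) (U(W, d) = 7/((2*d)) = 7*(1/(2*d)) = 7/(2*d))
c = -26 (c = -1 - 25 = -26)
b(k) = 16/7 - k/5 (b(k) = 2/(((7/2)/4)) + k/(-5) = 2/(((7/2)*(¼))) + k*(-⅕) = 2/(7/8) - k/5 = 2*(8/7) - k/5 = 16/7 - k/5)
c*8 + b(J) = -26*8 + (16/7 - ⅕*3) = -208 + (16/7 - ⅗) = -208 + 59/35 = -7221/35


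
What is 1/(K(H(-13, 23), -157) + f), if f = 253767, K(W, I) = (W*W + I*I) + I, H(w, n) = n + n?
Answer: 1/280375 ≈ 3.5667e-6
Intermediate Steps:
H(w, n) = 2*n
K(W, I) = I + I² + W² (K(W, I) = (W² + I²) + I = (I² + W²) + I = I + I² + W²)
1/(K(H(-13, 23), -157) + f) = 1/((-157 + (-157)² + (2*23)²) + 253767) = 1/((-157 + 24649 + 46²) + 253767) = 1/((-157 + 24649 + 2116) + 253767) = 1/(26608 + 253767) = 1/280375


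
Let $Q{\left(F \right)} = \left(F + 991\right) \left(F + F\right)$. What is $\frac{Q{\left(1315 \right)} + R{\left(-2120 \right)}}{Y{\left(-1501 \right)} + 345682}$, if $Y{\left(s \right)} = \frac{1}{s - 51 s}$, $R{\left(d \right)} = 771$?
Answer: $\frac{455219602550}{25943434101} \approx 17.547$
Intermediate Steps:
$Q{\left(F \right)} = 2 F \left(991 + F\right)$ ($Q{\left(F \right)} = \left(991 + F\right) 2 F = 2 F \left(991 + F\right)$)
$Y{\left(s \right)} = - \frac{1}{50 s}$ ($Y{\left(s \right)} = \frac{1}{\left(-50\right) s} = - \frac{1}{50 s}$)
$\frac{Q{\left(1315 \right)} + R{\left(-2120 \right)}}{Y{\left(-1501 \right)} + 345682} = \frac{2 \cdot 1315 \left(991 + 1315\right) + 771}{- \frac{1}{50 \left(-1501\right)} + 345682} = \frac{2 \cdot 1315 \cdot 2306 + 771}{\left(- \frac{1}{50}\right) \left(- \frac{1}{1501}\right) + 345682} = \frac{6064780 + 771}{\frac{1}{75050} + 345682} = \frac{6065551}{\frac{25943434101}{75050}} = 6065551 \cdot \frac{75050}{25943434101} = \frac{455219602550}{25943434101}$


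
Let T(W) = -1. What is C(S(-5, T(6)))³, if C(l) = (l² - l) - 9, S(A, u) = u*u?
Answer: -729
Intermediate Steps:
S(A, u) = u²
C(l) = -9 + l² - l
C(S(-5, T(6)))³ = (-9 + ((-1)²)² - 1*(-1)²)³ = (-9 + 1² - 1*1)³ = (-9 + 1 - 1)³ = (-9)³ = -729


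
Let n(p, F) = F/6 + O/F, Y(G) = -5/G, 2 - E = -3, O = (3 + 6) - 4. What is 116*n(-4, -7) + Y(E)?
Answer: -4603/21 ≈ -219.19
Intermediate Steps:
O = 5 (O = 9 - 4 = 5)
E = 5 (E = 2 - 1*(-3) = 2 + 3 = 5)
n(p, F) = 5/F + F/6 (n(p, F) = F/6 + 5/F = 5/F + F/6)
116*n(-4, -7) + Y(E) = 116*(5/(-7) + (1/6)*(-7)) - 5/5 = 116*(5*(-1/7) - 7/6) - 5*1/5 = 116*(-5/7 - 7/6) - 1 = 116*(-79/42) - 1 = -4582/21 - 1 = -4603/21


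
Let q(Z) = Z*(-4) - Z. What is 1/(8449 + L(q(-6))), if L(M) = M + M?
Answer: 1/8509 ≈ 0.00011752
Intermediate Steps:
q(Z) = -5*Z (q(Z) = -4*Z - Z = -5*Z)
L(M) = 2*M
1/(8449 + L(q(-6))) = 1/(8449 + 2*(-5*(-6))) = 1/(8449 + 2*30) = 1/(8449 + 60) = 1/8509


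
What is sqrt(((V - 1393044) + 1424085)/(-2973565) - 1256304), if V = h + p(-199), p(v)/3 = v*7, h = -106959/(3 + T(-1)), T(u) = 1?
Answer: I*sqrt(906804207326377365)/849590 ≈ 1120.8*I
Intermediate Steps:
h = -106959/4 (h = -106959/(3 + 1) = -106959/4 ≈ -26740.)
p(v) = 21*v (p(v) = 3*(v*7) = 3*(7*v) = 21*v)
V = -123675/4 (V = -106959/4 + 21*(-199) = -106959/4 - 4179 = -123675/4 ≈ -30919.)
sqrt(((V - 1393044) + 1424085)/(-2973565) - 1256304) = sqrt(((-123675/4 - 1393044) + 1424085)/(-2973565) - 1256304) = sqrt((-5695851/4 + 1424085)*(-1/2973565) - 1256304) = sqrt((489/4)*(-1/2973565) - 1256304) = sqrt(-489/11894260 - 1256304) = sqrt(-14942806415529/11894260) = I*sqrt(906804207326377365)/849590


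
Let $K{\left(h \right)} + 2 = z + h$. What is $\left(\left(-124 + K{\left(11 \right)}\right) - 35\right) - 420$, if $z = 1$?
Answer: $-569$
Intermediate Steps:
$K{\left(h \right)} = -1 + h$ ($K{\left(h \right)} = -2 + \left(1 + h\right) = -1 + h$)
$\left(\left(-124 + K{\left(11 \right)}\right) - 35\right) - 420 = \left(\left(-124 + \left(-1 + 11\right)\right) - 35\right) - 420 = \left(\left(-124 + 10\right) - 35\right) - 420 = \left(-114 - 35\right) - 420 = -149 - 420 = -569$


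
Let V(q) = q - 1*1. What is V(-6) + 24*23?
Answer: 545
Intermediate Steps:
V(q) = -1 + q (V(q) = q - 1 = -1 + q)
V(-6) + 24*23 = (-1 - 6) + 24*23 = -7 + 552 = 545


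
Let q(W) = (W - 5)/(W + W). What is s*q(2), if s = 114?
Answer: -171/2 ≈ -85.500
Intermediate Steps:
q(W) = (-5 + W)/(2*W) (q(W) = (-5 + W)/((2*W)) = (-5 + W)*(1/(2*W)) = (-5 + W)/(2*W))
s*q(2) = 114*((½)*(-5 + 2)/2) = 114*((½)*(½)*(-3)) = 114*(-¾) = -171/2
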